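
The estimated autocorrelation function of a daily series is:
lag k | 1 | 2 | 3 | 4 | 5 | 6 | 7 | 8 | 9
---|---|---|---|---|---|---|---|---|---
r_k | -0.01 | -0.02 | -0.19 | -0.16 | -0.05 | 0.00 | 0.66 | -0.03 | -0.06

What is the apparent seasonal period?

7

The largest autocorrelation is r_7 = 0.66; the remaining lags stay at or below 0.00.
The dominant spike at lag 7 indicates a seasonal period of 7.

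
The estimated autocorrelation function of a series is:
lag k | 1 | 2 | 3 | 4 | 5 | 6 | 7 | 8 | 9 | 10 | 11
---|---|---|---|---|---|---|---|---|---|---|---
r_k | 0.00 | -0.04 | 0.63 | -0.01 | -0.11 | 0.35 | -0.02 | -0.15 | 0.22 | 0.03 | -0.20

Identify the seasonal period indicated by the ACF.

The largest autocorrelation is r_3 = 0.63, with weaker echoes at lags 6 (0.35) and 9 (0.22); the remaining lags stay at or below 0.03.
The dominant spike at lag 3 indicates a seasonal period of 3.

3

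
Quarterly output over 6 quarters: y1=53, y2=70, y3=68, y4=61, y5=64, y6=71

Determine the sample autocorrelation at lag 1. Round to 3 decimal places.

-0.252

Mean ȳ = (53 + 70 + 68 + 61 + 64 + 71)/6 = 64.5000
Deviations from mean: -11.5000, 5.5000, 3.5000, -3.5000, -0.5000, 6.5000
Numerator Σ_{t=1}^{5}(y_t−ȳ)(y_{t+1}−ȳ) = -57.7500
Denominator Σ(y_t−ȳ)² = 229.5000
r_1 = -57.7500 / 229.5000 = -0.252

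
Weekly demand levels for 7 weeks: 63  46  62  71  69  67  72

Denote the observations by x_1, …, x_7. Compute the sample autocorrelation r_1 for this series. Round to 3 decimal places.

0.243

Mean x̄ = (63 + 46 + 62 + 71 + 69 + 67 + 72)/7 = 64.2857
Deviations from mean: -1.2857, -18.2857, -2.2857, 6.7143, 4.7143, 2.7143, 7.7143
Σ(x_t−x̄)(x_{t+1}−x̄) = (23.5102) + (41.7959) + (-15.3469) + (31.6531) + (12.7959) + (20.9388) = 115.3469
Denominator Σ(x_t−x̄)² = 475.4286
r_1 = 115.3469 / 475.4286 = 0.243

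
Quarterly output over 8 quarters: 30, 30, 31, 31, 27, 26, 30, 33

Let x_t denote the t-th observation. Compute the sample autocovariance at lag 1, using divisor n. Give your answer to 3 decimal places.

1.086

Mean x̄ = (30 + 30 + 31 + 31 + 27 + 26 + 30 + 33)/8 = 29.7500
Deviations: 0.2500, 0.2500, 1.2500, 1.2500, -2.7500, -3.7500, 0.2500, 3.2500
Σ_{t=1}^{7}(x_t−x̄)(x_{t+1}−x̄) = 8.6875
γ_1 = 8.6875 / 8 = 1.086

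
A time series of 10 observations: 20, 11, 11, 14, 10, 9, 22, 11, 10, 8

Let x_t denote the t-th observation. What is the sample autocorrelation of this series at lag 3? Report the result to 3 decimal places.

Mean x̄ = (20 + 11 + 11 + 14 + 10 + 9 + 22 + 11 + 10 + 8)/10 = 12.6000
Σ(x_t−x̄)(x_{t+3}−x̄) = (10.3600) + (4.1600) + (5.7600) + (13.1600) + (4.1600) + (9.3600) + (-43.2400) = 3.7200
Denominator Σ(x_t−x̄)² = 200.4000
r_3 = 3.7200 / 200.4000 = 0.019

0.019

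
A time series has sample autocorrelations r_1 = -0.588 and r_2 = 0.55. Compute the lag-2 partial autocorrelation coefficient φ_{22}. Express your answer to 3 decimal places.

φ_{22} = (r_2 − r_1²) / (1 − r_1²)
r_1² = (-0.588)² = 0.345744
Numerator = 0.55 − 0.3457 = 0.2043; denominator = 1 − 0.3457 = 0.6543
φ_{22} = 0.2043 / 0.6543 = 0.312

0.312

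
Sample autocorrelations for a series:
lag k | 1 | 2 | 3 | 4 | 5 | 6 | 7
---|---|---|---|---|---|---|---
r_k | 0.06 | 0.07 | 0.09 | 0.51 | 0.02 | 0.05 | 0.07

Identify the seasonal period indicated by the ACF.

The largest autocorrelation is r_4 = 0.51; the remaining lags stay at or below 0.09.
The dominant spike at lag 4 indicates a seasonal period of 4.

4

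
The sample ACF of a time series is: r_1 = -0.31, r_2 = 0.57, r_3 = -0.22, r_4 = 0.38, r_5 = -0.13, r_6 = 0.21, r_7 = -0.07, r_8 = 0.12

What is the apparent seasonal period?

2

The largest autocorrelation is r_2 = 0.57, with weaker echoes at lags 4 (0.38) and 6 (0.21); the remaining lags stay at or below 0.12.
The dominant spike at lag 2 indicates a seasonal period of 2.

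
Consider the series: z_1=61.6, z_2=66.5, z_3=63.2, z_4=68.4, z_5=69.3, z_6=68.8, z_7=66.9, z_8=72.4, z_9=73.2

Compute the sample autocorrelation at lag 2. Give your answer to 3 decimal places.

0.171

Mean z̄ = (61.6 + 66.5 + 63.2 + 68.4 + 69.3 + 68.8 + 66.9 + 72.4 + 73.2)/9 = 67.8111
Σ(z_t−z̄)(z_{t+2}−z̄) = (28.6401) + (-0.7721) + (-6.8654) + (0.5823) + (-1.3565) + (4.5379) + (-4.9099) = 19.8564
Denominator Σ(z_t−z̄)² = 116.0289
r_2 = 19.8564 / 116.0289 = 0.171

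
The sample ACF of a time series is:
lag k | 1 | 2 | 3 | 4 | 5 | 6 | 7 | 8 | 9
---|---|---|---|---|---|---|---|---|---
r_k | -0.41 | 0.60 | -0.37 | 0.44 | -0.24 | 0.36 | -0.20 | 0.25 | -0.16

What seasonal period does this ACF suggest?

The largest autocorrelation is r_2 = 0.60, with weaker echoes at lags 4 (0.44), 6 (0.36) and 8 (0.25); the remaining lags stay at or below -0.16.
The dominant spike at lag 2 indicates a seasonal period of 2.

2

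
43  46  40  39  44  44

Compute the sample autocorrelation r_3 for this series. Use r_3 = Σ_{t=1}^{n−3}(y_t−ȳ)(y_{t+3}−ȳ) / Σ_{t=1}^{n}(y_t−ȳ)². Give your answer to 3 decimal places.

Mean ȳ = (43 + 46 + 40 + 39 + 44 + 44)/6 = 42.6667
Deviations from mean: 0.3333, 3.3333, -2.6667, -3.6667, 1.3333, 1.3333
Σ(y_t−ȳ)(y_{t+3}−ȳ) = (-1.2222) + (4.4444) + (-3.5556) = -0.3333
Denominator Σ(y_t−ȳ)² = 35.3333
r_3 = -0.3333 / 35.3333 = -0.009

-0.009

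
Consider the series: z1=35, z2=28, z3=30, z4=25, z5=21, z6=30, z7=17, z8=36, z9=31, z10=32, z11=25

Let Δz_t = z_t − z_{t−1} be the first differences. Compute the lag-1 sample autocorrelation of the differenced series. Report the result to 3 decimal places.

First differences Δz: -7, 2, -5, -4, 9, -13, 19, -5, 1, -7
Mean of differences = -1.0000
Numerator Σ(Δz_t−Δz̄)(Δz_{t+1}−Δz̄) = -508.0000
Denominator Σ(Δz_t−Δz̄)² = 770.0000
r_1(Δz) = -508.0000 / 770.0000 = -0.660

-0.660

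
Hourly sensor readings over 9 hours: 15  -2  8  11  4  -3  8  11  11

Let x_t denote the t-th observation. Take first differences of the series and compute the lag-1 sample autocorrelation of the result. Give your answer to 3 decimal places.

First differences Δx: -17, 10, 3, -7, -7, 11, 3, 0
Mean of differences = -0.5000
Numerator Σ(Δx_t−Δx̄)(Δx_{t+1}−Δx̄) = -149.7500
Denominator Σ(Δx_t−Δx̄)² = 624.0000
r_1(Δx) = -149.7500 / 624.0000 = -0.240

-0.240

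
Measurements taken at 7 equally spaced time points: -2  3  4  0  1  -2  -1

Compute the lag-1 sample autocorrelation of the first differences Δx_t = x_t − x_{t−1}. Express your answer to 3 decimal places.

-0.155

First differences Δx: 5, 1, -4, 1, -3, 1
Mean of differences = 0.1667
Numerator Σ(Δx_t−Δx̄)(Δx_{t+1}−Δx̄) = -8.1944
Denominator Σ(Δx_t−Δx̄)² = 52.8333
r_1(Δx) = -8.1944 / 52.8333 = -0.155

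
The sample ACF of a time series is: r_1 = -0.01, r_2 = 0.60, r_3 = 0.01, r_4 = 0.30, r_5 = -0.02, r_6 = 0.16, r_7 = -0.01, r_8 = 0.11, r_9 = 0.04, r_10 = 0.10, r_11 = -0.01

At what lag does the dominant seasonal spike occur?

2

The largest autocorrelation is r_2 = 0.60, with weaker echoes at lags 4 (0.30) and 6 (0.16); the remaining lags stay at or below 0.11.
The dominant spike at lag 2 indicates a seasonal period of 2.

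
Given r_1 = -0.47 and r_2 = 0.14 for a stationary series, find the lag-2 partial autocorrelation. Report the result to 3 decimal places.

φ_{22} = (r_2 − r_1²) / (1 − r_1²)
r_1² = (-0.47)² = 0.2209
Numerator = 0.14 − 0.2209 = -0.0809; denominator = 1 − 0.2209 = 0.7791
φ_{22} = -0.0809 / 0.7791 = -0.104

-0.104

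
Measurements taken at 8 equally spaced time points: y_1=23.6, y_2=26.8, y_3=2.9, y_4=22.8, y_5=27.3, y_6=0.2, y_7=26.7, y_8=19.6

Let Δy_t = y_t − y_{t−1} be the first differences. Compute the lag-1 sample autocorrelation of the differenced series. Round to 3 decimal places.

First differences Δy: 3.2, -23.9, 19.9, 4.5, -27.1, 26.5, -7.1
Mean of differences = -0.5714
Numerator Σ(Δy_t−Δȳ)(Δy_{t+1}−Δȳ) = -1491.1737
Denominator Σ(Δy_t−Δȳ)² = 2482.4943
r_1(Δy) = -1491.1737 / 2482.4943 = -0.601

-0.601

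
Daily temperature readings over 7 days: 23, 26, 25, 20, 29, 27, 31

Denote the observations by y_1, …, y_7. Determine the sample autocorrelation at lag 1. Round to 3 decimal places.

Mean ȳ = (23 + 26 + 25 + 20 + 29 + 27 + 31)/7 = 25.8571
Deviations from mean: -2.8571, 0.1429, -0.8571, -5.8571, 3.1429, 1.1429, 5.1429
Numerator Σ_{t=1}^{6}(y_t−ȳ)(y_{t+1}−ȳ) = -4.4490
Denominator Σ(y_t−ȳ)² = 80.8571
r_1 = -4.4490 / 80.8571 = -0.055

-0.055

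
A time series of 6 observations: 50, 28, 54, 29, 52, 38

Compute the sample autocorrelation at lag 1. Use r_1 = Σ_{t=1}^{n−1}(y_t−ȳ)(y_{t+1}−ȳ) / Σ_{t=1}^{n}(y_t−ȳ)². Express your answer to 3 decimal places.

Mean ȳ = (50 + 28 + 54 + 29 + 52 + 38)/6 = 41.8333
Deviations from mean: 8.1667, -13.8333, 12.1667, -12.8333, 10.1667, -3.8333
Σ(y_t−ȳ)(y_{t+1}−ȳ) = (-112.9722) + (-168.3056) + (-156.1389) + (-130.4722) + (-38.9722) = -606.8611
Denominator Σ(y_t−ȳ)² = 688.8333
r_1 = -606.8611 / 688.8333 = -0.881

-0.881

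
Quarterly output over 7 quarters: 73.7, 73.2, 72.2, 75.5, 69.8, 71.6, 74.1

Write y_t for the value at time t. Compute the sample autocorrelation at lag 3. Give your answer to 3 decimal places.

0.254

Mean ȳ = (73.7 + 73.2 + 72.2 + 75.5 + 69.8 + 71.6 + 74.1)/7 = 72.8714
Deviations from mean: 0.8286, 0.3286, -0.6714, 2.6286, -3.0714, -1.2714, 1.2286
Σ(y_t−ȳ)(y_{t+3}−ȳ) = (2.1780) + (-1.0092) + (0.8537) + (3.2294) = 5.2518
Denominator Σ(y_t−ȳ)² = 20.7143
r_3 = 5.2518 / 20.7143 = 0.254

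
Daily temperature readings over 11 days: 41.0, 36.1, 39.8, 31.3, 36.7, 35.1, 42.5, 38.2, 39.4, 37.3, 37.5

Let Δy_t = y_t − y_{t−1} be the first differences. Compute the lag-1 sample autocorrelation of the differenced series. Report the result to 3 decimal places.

First differences Δy: -4.9, 3.7, -8.5, 5.4, -1.6, 7.4, -4.3, 1.2, -2.1, 0.2
Mean of differences = -0.3500
Numerator Σ(Δy_t−Δȳ)(Δy_{t+1}−Δȳ) = -155.5825
Denominator Σ(Δy_t−Δȳ)² = 219.5850
r_1(Δy) = -155.5825 / 219.5850 = -0.709

-0.709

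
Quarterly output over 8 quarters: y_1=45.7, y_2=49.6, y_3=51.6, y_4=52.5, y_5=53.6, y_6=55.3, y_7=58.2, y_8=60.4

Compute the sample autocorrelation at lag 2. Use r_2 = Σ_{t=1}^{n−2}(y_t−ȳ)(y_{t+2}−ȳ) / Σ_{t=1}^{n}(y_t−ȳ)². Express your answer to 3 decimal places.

0.192

Mean ȳ = (45.7 + 49.6 + 51.6 + 52.5 + 53.6 + 55.3 + 58.2 + 60.4)/8 = 53.3625
Σ(y_t−ȳ)(y_{t+2}−ȳ) = (13.5052) + (3.2452) + (-0.4186) + (-1.6711) + (1.1489) + (13.6352) = 29.4447
Denominator Σ(y_t−ȳ)² = 153.4588
r_2 = 29.4447 / 153.4588 = 0.192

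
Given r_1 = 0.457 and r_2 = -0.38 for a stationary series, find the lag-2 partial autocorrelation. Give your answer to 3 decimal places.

φ_{22} = (r_2 − r_1²) / (1 − r_1²)
r_1² = (0.457)² = 0.208849
Numerator = -0.38 − 0.2088 = -0.5888; denominator = 1 − 0.2088 = 0.7912
φ_{22} = -0.5888 / 0.7912 = -0.744

-0.744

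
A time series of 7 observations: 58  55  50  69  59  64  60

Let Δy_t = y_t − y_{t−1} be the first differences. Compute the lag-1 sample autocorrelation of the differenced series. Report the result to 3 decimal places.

First differences Δy: -3, -5, 19, -10, 5, -4
Mean of differences = 0.3333
Numerator Σ(Δy_t−Δȳ)(Δy_{t+1}−Δȳ) = -343.1111
Denominator Σ(Δy_t−Δȳ)² = 535.3333
r_1(Δy) = -343.1111 / 535.3333 = -0.641

-0.641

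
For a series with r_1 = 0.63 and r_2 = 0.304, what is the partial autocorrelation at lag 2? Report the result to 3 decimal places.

φ_{22} = (r_2 − r_1²) / (1 − r_1²)
r_1² = (0.63)² = 0.3969
Numerator = 0.304 − 0.3969 = -0.0929; denominator = 1 − 0.3969 = 0.6031
φ_{22} = -0.0929 / 0.6031 = -0.154

-0.154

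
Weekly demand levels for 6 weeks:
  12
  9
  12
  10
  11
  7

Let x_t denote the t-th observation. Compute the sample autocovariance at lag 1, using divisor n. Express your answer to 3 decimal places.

-1.227

Mean x̄ = (12 + 9 + 12 + 10 + 11 + 7)/6 = 10.1667
Deviations: 1.8333, -1.1667, 1.8333, -0.1667, 0.8333, -3.1667
Σ_{t=1}^{5}(x_t−x̄)(x_{t+1}−x̄) = -7.3611
γ_1 = -7.3611 / 6 = -1.227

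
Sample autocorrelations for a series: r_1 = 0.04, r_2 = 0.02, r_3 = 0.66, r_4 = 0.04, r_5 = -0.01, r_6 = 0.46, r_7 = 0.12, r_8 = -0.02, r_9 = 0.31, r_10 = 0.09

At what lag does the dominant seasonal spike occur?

The largest autocorrelation is r_3 = 0.66, with weaker echoes at lags 6 (0.46) and 9 (0.31); the remaining lags stay at or below 0.12.
The dominant spike at lag 3 indicates a seasonal period of 3.

3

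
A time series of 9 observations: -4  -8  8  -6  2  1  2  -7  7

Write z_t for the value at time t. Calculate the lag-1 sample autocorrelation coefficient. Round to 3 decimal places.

Mean z̄ = (-4 − 8 + 8 − 6 + 2 + 1 + 2 − 7 + 7)/9 = -0.5556
Numerator Σ_{t=1}^{8}(z_t−z̄)(z_{t+1}−z̄) = -155.7531
Denominator Σ(z_t−z̄)² = 284.2222
r_1 = -155.7531 / 284.2222 = -0.548

-0.548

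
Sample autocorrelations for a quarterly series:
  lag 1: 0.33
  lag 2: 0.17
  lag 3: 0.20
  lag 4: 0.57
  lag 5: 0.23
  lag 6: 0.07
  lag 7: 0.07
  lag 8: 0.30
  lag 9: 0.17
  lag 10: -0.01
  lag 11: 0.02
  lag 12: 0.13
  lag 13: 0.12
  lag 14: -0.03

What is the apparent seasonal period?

4

The largest autocorrelation is r_4 = 0.57; the remaining lags stay at or below 0.33. The elevated value at lag 1 (0.33), dropping to 0.17 at lag 2, reflects decaying short-term dependence rather than seasonality.
The dominant spike at lag 4 indicates a seasonal period of 4.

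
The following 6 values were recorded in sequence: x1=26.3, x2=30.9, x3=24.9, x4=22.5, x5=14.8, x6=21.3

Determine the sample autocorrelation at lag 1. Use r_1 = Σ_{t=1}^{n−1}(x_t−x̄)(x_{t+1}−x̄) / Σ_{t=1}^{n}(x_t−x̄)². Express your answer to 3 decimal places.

0.393

Mean x̄ = (26.3 + 30.9 + 24.9 + 22.5 + 14.8 + 21.3)/6 = 23.4500
Σ(x_t−x̄)(x_{t+1}−x̄) = (21.2325) + (10.8025) + (-1.3775) + (8.2175) + (18.5975) = 57.4725
Denominator Σ(x_t−x̄)² = 146.0750
r_1 = 57.4725 / 146.0750 = 0.393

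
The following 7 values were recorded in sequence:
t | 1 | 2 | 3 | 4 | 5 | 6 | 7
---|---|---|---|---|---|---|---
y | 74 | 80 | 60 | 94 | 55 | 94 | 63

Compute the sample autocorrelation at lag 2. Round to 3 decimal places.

Mean ȳ = (74 + 80 + 60 + 94 + 55 + 94 + 63)/7 = 74.2857
Deviations from mean: -0.2857, 5.7143, -14.2857, 19.7143, -19.2857, 19.7143, -11.2857
Σ(y_t−ȳ)(y_{t+2}−ȳ) = (4.0816) + (112.6531) + (275.5102) + (388.6531) + (217.6531) = 998.5510
Denominator Σ(y_t−ȳ)² = 1513.4286
r_2 = 998.5510 / 1513.4286 = 0.660

0.660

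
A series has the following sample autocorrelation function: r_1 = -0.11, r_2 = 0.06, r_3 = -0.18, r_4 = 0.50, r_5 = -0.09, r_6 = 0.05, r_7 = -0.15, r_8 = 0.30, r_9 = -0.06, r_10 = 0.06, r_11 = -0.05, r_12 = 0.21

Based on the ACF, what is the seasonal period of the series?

The largest autocorrelation is r_4 = 0.50, with weaker echoes at lags 8 (0.30) and 12 (0.21); the remaining lags stay at or below 0.06.
The dominant spike at lag 4 indicates a seasonal period of 4.

4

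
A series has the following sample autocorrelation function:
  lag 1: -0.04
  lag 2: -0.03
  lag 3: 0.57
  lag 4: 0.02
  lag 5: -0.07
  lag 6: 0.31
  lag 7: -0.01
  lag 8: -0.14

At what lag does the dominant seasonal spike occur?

The largest autocorrelation is r_3 = 0.57, with a weaker echo at lag 6 (0.31); the remaining lags stay at or below 0.02.
The dominant spike at lag 3 indicates a seasonal period of 3.

3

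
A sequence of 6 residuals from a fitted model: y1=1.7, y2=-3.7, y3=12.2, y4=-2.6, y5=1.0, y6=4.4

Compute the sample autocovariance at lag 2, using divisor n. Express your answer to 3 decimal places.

Mean ȳ = (1.7 − 3.7 + 12.2 − 2.6 + 1.0 + 4.4)/6 = 2.1667
Deviations: -0.4667, -5.8667, 10.0333, -4.7667, -1.1667, 2.2333
Σ_{t=1}^{4}(y_t−ȳ)(y_{t+2}−ȳ) = 0.9311
γ_2 = 0.9311 / 6 = 0.155

0.155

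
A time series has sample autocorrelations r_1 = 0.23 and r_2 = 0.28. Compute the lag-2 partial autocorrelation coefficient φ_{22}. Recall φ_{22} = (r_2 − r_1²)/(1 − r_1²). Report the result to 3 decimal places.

φ_{22} = (r_2 − r_1²) / (1 − r_1²)
r_1² = (0.23)² = 0.0529
Numerator = 0.28 − 0.0529 = 0.2271; denominator = 1 − 0.0529 = 0.9471
φ_{22} = 0.2271 / 0.9471 = 0.240

0.240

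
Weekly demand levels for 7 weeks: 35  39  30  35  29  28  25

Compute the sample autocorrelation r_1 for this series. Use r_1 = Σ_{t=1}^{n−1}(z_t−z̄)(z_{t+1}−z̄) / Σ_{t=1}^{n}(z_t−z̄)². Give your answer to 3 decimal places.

0.224

Mean z̄ = (35 + 39 + 30 + 35 + 29 + 28 + 25)/7 = 31.5714
Deviations from mean: 3.4286, 7.4286, -1.5714, 3.4286, -2.5714, -3.5714, -6.5714
Σ(z_t−z̄)(z_{t+1}−z̄) = (25.4694) + (-11.6735) + (-5.3878) + (-8.8163) + (9.1837) + (23.4694) = 32.2449
Denominator Σ(z_t−z̄)² = 143.7143
r_1 = 32.2449 / 143.7143 = 0.224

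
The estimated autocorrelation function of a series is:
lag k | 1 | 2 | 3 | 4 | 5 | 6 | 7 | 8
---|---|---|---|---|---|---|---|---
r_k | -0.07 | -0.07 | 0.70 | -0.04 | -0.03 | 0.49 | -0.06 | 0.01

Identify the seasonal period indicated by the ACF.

The largest autocorrelation is r_3 = 0.70, with a weaker echo at lag 6 (0.49); the remaining lags stay at or below 0.01.
The dominant spike at lag 3 indicates a seasonal period of 3.

3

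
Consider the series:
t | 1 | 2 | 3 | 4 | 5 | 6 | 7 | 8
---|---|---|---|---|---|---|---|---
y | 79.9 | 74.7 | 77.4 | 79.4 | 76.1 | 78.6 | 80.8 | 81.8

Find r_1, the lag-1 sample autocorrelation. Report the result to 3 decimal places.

Mean ȳ = (79.9 + 74.7 + 77.4 + 79.4 + 76.1 + 78.6 + 80.8 + 81.8)/8 = 78.5875
Deviations from mean: 1.3125, -3.8875, -1.1875, 0.8125, -2.4875, 0.0125, 2.2125, 3.2125
Numerator Σ_{t=1}^{7}(y_t−ȳ)(y_{t+1}−ȳ) = 3.6323
Denominator Σ(y_t−ȳ)² = 40.3088
r_1 = 3.6323 / 40.3088 = 0.090

0.090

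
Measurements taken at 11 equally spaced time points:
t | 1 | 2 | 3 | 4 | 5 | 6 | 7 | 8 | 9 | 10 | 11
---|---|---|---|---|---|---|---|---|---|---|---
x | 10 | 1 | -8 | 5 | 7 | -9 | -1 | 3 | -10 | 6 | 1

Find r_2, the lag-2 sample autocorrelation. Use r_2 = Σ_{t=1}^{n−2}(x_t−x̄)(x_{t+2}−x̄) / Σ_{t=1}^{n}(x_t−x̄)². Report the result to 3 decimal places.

Mean x̄ = (10 + 1 − 8 + 5 + 7 − 9 − 1 + 3 − 10 + 6 + 1)/11 = 0.4545
Numerator Σ_{t=1}^{9}(x_t−x̄)(x_{t+2}−x̄) = -186.5041
Denominator Σ(x_t−x̄)² = 464.7273
r_2 = -186.5041 / 464.7273 = -0.401

-0.401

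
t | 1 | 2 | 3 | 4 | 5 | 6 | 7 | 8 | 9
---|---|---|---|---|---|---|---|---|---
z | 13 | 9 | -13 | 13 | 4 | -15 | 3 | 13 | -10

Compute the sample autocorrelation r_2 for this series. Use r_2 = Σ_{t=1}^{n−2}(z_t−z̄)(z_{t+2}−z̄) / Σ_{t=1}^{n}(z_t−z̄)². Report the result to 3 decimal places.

-0.469

Mean z̄ = (13 + 9 − 13 + 13 + 4 − 15 + 3 + 13 − 10)/9 = 1.8889
Σ(z_t−z̄)(z_{t+2}−z̄) = (-165.4321) + (79.0123) + (-31.4321) + (-187.6543) + (2.3457) + (-187.6543) + (-13.2099) = -504.0247
Denominator Σ(z_t−z̄)² = 1074.8889
r_2 = -504.0247 / 1074.8889 = -0.469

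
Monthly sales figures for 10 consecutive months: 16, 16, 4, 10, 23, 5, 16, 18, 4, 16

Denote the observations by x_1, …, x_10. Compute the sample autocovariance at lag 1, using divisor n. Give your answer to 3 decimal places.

-18.364

Mean x̄ = (16 + 16 + 4 + 10 + 23 + 5 + 16 + 18 + 4 + 16)/10 = 12.8000
Σ_{t=1}^{9}(x_t−x̄)(x_{t+1}−x̄) = -183.6400
γ_1 = -183.6400 / 10 = -18.364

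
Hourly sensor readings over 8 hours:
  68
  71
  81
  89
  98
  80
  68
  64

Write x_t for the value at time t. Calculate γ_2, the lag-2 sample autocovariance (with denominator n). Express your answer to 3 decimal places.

-28.910

Mean x̄ = (68 + 71 + 81 + 89 + 98 + 80 + 68 + 64)/8 = 77.3750
Σ_{t=1}^{6}(x_t−x̄)(x_{t+2}−x̄) = -231.2813
γ_2 = -231.2813 / 8 = -28.910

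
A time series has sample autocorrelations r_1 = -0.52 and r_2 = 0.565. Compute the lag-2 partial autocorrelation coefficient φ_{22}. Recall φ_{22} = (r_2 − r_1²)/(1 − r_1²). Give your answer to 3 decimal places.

0.404

φ_{22} = (r_2 − r_1²) / (1 − r_1²)
r_1² = (-0.52)² = 0.2704
Numerator = 0.565 − 0.2704 = 0.2946; denominator = 1 − 0.2704 = 0.7296
φ_{22} = 0.2946 / 0.7296 = 0.404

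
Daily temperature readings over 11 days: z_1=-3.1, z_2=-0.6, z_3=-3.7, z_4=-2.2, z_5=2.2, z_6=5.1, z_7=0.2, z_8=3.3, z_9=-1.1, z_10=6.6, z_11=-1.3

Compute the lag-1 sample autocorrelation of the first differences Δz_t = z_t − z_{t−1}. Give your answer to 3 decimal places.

First differences Δz: 2.5, -3.1, 1.5, 4.4, 2.9, -4.9, 3.1, -4.4, 7.7, -7.9
Mean of differences = 0.1800
Numerator Σ(Δz_t−Δz̄)(Δz_{t+1}−Δz̄) = -132.1184
Denominator Σ(Δz_t−Δz̄)² = 220.2360
r_1(Δz) = -132.1184 / 220.2360 = -0.600

-0.600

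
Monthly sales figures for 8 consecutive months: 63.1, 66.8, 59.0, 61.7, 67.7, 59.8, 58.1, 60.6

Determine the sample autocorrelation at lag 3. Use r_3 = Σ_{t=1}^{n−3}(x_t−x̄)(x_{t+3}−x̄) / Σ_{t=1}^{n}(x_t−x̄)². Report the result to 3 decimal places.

0.299

Mean x̄ = (63.1 + 66.8 + 59.0 + 61.7 + 67.7 + 59.8 + 58.1 + 60.6)/8 = 62.1000
Numerator Σ_{t=1}^{5}(x_t−x̄)(x_{t+3}−x̄) = 26.2500
Denominator Σ(x_t−x̄)² = 87.7600
r_3 = 26.2500 / 87.7600 = 0.299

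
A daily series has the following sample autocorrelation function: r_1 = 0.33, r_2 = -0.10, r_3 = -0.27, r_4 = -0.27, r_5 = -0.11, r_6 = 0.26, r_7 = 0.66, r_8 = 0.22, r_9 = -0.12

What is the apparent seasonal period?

The largest autocorrelation is r_7 = 0.66; the remaining lags stay at or below 0.33.
The dominant spike at lag 7 indicates a seasonal period of 7.

7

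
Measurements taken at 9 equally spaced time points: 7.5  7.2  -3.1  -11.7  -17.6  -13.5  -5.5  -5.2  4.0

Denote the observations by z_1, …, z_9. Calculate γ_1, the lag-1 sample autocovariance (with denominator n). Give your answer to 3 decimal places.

40.862

Mean z̄ = (7.5 + 7.2 − 3.1 − 11.7 − 17.6 − 13.5 − 5.5 − 5.2 + 4.0)/9 = -4.2111
Σ_{t=1}^{8}(z_t−z̄)(z_{t+1}−z̄) = 367.7577
γ_1 = 367.7577 / 9 = 40.862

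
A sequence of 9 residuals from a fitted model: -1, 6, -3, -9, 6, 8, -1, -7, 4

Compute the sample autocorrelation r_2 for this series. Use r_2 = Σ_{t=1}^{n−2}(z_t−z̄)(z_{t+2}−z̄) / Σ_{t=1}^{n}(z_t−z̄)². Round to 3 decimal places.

Mean z̄ = (-1 + 6 − 3 − 9 + 6 + 8 − 1 − 7 + 4)/9 = 0.3333
Σ(z_t−z̄)(z_{t+2}−z̄) = (4.4444) + (-52.8889) + (-18.8889) + (-71.5556) + (-7.5556) + (-56.2222) + (-4.8889) = -207.5556
Denominator Σ(z_t−z̄)² = 292.0000
r_2 = -207.5556 / 292.0000 = -0.711

-0.711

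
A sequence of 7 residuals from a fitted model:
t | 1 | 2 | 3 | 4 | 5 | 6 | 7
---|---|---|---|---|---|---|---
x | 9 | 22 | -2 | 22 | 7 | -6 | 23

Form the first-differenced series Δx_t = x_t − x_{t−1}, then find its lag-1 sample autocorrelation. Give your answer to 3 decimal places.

First differences Δx: 13, -24, 24, -15, -13, 29
Mean of differences = 2.3333
Numerator Σ(Δx_t−Δx̄)(Δx_{t+1}−Δx̄) = -1370.1111
Denominator Σ(Δx_t−Δx̄)² = 2523.3333
r_1(Δx) = -1370.1111 / 2523.3333 = -0.543

-0.543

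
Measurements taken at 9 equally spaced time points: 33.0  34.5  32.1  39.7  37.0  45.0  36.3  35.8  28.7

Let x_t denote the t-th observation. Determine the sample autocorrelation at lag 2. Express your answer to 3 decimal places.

Mean x̄ = (33.0 + 34.5 + 32.1 + 39.7 + 37.0 + 45.0 + 36.3 + 35.8 + 28.7)/9 = 35.7889
Numerator Σ_{t=1}^{7}(x_t−x̄)(x_{t+2}−x̄) = 33.9031
Denominator Σ(x_t−x̄)² = 175.1689
r_2 = 33.9031 / 175.1689 = 0.194

0.194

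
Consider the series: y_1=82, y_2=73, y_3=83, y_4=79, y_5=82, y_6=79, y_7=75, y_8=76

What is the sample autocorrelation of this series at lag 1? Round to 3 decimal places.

-0.333

Mean ȳ = (82 + 73 + 83 + 79 + 82 + 79 + 75 + 76)/8 = 78.6250
Deviations from mean: 3.3750, -5.6250, 4.3750, 0.3750, 3.3750, 0.3750, -3.6250, -2.6250
Σ(y_t−ȳ)(y_{t+1}−ȳ) = (-18.9844) + (-24.6094) + (1.6406) + (1.2656) + (1.2656) + (-1.3594) + (9.5156) = -31.2656
Denominator Σ(y_t−ȳ)² = 93.8750
r_1 = -31.2656 / 93.8750 = -0.333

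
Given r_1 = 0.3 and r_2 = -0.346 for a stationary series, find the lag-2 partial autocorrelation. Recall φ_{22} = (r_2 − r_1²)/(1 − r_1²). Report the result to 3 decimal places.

φ_{22} = (r_2 − r_1²) / (1 − r_1²)
r_1² = (0.3)² = 0.09
Numerator = -0.346 − 0.0900 = -0.4360; denominator = 1 − 0.0900 = 0.9100
φ_{22} = -0.4360 / 0.9100 = -0.479

-0.479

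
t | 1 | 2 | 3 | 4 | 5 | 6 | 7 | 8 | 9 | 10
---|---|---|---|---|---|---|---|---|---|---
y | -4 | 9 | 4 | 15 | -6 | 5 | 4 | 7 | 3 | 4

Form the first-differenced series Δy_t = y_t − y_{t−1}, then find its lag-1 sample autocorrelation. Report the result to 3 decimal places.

-0.677

First differences Δy: 13, -5, 11, -21, 11, -1, 3, -4, 1
Mean of differences = 0.8889
Numerator Σ(Δy_t−Δȳ)(Δy_{t+1}−Δȳ) = -607.4568
Denominator Σ(Δy_t−Δȳ)² = 896.8889
r_1(Δy) = -607.4568 / 896.8889 = -0.677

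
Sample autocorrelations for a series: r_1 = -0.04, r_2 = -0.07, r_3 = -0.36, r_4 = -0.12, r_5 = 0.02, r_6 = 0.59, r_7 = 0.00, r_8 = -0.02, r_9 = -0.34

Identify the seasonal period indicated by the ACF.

6

The largest autocorrelation is r_6 = 0.59; the remaining lags stay at or below 0.02.
The dominant spike at lag 6 indicates a seasonal period of 6.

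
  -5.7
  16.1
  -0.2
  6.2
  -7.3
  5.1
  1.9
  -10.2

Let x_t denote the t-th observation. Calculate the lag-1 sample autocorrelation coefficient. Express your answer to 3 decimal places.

-0.400

Mean x̄ = (-5.7 + 16.1 − 0.2 + 6.2 − 7.3 + 5.1 + 1.9 − 10.2)/8 = 0.7375
Deviations from mean: -6.4375, 15.3625, -0.9375, 5.4625, -8.0375, 4.3625, 1.1625, -10.9375
Σ(x_t−x̄)(x_{t+1}−x̄) = (-98.8961) + (-14.4023) + (-5.1211) + (-43.9048) + (-35.0636) + (5.0714) + (-12.7148) = -205.0314
Denominator Σ(x_t−x̄)² = 512.7788
r_1 = -205.0314 / 512.7788 = -0.400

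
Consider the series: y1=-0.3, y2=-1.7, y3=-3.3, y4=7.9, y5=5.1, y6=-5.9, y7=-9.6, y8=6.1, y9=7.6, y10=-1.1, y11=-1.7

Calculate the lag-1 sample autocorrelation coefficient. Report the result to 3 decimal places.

0.081

Mean ȳ = (-0.3 − 1.7 − 3.3 + 7.9 + 5.1 − 5.9 − 9.6 + 6.1 + 7.6 − 1.1 − 1.7)/11 = 0.2818
Numerator Σ_{t=1}^{10}(y_t−ȳ)(y_{t+1}−ȳ) = 26.6833
Denominator Σ(y_t−ȳ)² = 327.4564
r_1 = 26.6833 / 327.4564 = 0.081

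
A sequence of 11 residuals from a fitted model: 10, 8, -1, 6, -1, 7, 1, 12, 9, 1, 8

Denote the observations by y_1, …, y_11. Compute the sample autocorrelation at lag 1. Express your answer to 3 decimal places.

Mean ȳ = (10 + 8 − 1 + 6 − 1 + 7 + 1 + 12 + 9 + 1 + 8)/11 = 5.4545
Numerator Σ_{t=1}^{10}(y_t−ȳ)(y_{t+1}−ȳ) = -61.8430
Denominator Σ(y_t−ȳ)² = 214.7273
r_1 = -61.8430 / 214.7273 = -0.288

-0.288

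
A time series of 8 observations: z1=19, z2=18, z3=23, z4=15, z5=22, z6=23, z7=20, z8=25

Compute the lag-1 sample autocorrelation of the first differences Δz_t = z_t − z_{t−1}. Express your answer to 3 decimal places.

First differences Δz: -1, 5, -8, 7, 1, -3, 5
Mean of differences = 0.8571
Numerator Σ(Δz_t−Δz̄)(Δz_{t+1}−Δz̄) = -114.4490
Denominator Σ(Δz_t−Δz̄)² = 168.8571
r_1(Δz) = -114.4490 / 168.8571 = -0.678

-0.678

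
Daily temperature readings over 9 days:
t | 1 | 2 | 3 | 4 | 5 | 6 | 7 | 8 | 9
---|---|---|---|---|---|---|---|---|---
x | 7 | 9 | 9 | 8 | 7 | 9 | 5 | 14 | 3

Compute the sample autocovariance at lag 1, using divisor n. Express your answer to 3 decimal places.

Mean x̄ = (7 + 9 + 9 + 8 + 7 + 9 + 5 + 14 + 3)/9 = 7.8889
Σ_{t=1}^{8}(x_t−x̄)(x_{t+1}−x̄) = -51.4568
γ_1 = -51.4568 / 9 = -5.717

-5.717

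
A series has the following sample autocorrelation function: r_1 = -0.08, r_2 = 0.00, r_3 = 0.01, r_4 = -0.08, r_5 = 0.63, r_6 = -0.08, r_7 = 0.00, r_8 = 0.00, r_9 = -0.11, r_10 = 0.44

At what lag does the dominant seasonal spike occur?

5

The largest autocorrelation is r_5 = 0.63, with a weaker echo at lag 10 (0.44); the remaining lags stay at or below 0.01.
The dominant spike at lag 5 indicates a seasonal period of 5.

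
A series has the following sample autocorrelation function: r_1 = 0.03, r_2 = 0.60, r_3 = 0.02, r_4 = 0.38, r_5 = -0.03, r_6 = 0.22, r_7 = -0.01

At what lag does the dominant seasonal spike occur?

The largest autocorrelation is r_2 = 0.60, with weaker echoes at lags 4 (0.38) and 6 (0.22); the remaining lags stay at or below 0.03.
The dominant spike at lag 2 indicates a seasonal period of 2.

2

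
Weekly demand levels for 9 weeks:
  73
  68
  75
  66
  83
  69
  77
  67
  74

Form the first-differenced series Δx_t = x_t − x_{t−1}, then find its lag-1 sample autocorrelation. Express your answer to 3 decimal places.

First differences Δx: -5, 7, -9, 17, -14, 8, -10, 7
Mean of differences = 0.1250
Numerator Σ(Δx_t−Δx̄)(Δx_{t+1}−Δx̄) = -750.8906
Denominator Σ(Δx_t−Δx̄)² = 852.8750
r_1(Δx) = -750.8906 / 852.8750 = -0.880

-0.880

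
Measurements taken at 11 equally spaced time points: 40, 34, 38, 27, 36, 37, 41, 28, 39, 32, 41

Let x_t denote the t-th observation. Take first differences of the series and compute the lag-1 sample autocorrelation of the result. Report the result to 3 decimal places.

First differences Δx: -6, 4, -11, 9, 1, 4, -13, 11, -7, 9
Mean of differences = 0.1000
Numerator Σ(Δx_t−Δx̄)(Δx_{t+1}−Δx̄) = -488.8100
Denominator Σ(Δx_t−Δx̄)² = 690.9000
r_1(Δx) = -488.8100 / 690.9000 = -0.707

-0.707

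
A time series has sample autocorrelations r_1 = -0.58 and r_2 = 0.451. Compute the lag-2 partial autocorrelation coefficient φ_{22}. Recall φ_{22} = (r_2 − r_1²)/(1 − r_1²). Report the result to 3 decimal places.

0.173

φ_{22} = (r_2 − r_1²) / (1 − r_1²)
r_1² = (-0.58)² = 0.3364
Numerator = 0.451 − 0.3364 = 0.1146; denominator = 1 − 0.3364 = 0.6636
φ_{22} = 0.1146 / 0.6636 = 0.173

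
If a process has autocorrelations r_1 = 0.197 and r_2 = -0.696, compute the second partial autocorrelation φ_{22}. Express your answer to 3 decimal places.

φ_{22} = (r_2 − r_1²) / (1 − r_1²)
r_1² = (0.197)² = 0.038809
Numerator = -0.696 − 0.0388 = -0.7348; denominator = 1 − 0.0388 = 0.9612
φ_{22} = -0.7348 / 0.9612 = -0.764

-0.764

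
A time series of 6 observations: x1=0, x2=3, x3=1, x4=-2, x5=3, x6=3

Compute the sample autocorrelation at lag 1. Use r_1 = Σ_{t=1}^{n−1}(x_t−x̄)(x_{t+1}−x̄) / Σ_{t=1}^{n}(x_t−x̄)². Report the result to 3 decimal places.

Mean x̄ = (0 + 3 + 1 − 2 + 3 + 3)/6 = 1.3333
Numerator Σ_{t=1}^{5}(x_t−x̄)(x_{t+1}−x̄) = -4.4444
Denominator Σ(x_t−x̄)² = 21.3333
r_1 = -4.4444 / 21.3333 = -0.208

-0.208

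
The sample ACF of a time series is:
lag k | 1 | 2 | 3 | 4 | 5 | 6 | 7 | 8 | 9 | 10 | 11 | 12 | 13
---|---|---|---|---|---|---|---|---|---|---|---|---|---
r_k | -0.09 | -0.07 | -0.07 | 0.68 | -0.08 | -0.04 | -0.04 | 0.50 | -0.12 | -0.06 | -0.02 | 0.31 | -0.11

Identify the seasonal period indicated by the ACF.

4

The largest autocorrelation is r_4 = 0.68, with weaker echoes at lags 8 (0.50) and 12 (0.31); the remaining lags stay at or below -0.02.
The dominant spike at lag 4 indicates a seasonal period of 4.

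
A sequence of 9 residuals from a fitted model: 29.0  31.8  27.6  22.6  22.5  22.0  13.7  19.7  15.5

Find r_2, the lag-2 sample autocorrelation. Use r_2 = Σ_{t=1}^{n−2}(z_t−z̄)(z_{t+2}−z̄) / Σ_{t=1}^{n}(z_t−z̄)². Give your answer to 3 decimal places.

0.339

Mean z̄ = (29.0 + 31.8 + 27.6 + 22.6 + 22.5 + 22.0 + 13.7 + 19.7 + 15.5)/9 = 22.7111
Numerator Σ_{t=1}^{7}(z_t−z̄)(z_{t+2}−z̄) = 97.8064
Denominator Σ(z_t−z̄)² = 288.8889
r_2 = 97.8064 / 288.8889 = 0.339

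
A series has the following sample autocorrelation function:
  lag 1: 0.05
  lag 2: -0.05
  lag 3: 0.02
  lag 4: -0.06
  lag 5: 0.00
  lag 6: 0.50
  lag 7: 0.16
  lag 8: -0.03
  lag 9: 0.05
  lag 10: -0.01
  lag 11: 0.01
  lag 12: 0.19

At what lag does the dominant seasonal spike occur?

The largest autocorrelation is r_6 = 0.50, with a weaker echo at lag 12 (0.19); the remaining lags stay at or below 0.16.
The dominant spike at lag 6 indicates a seasonal period of 6.

6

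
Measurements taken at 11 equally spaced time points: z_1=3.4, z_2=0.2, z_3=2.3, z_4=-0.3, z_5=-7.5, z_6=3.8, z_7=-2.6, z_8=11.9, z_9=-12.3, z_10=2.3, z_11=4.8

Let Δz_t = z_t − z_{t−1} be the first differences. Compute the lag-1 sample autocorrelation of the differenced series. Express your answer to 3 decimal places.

-0.722

First differences Δz: -3.2, 2.1, -2.6, -7.2, 11.3, -6.4, 14.5, -24.2, 14.6, 2.5
Mean of differences = 0.1400
Numerator Σ(Δz_t−Δz̄)(Δz_{t+1}−Δz̄) = -907.9736
Denominator Σ(Δz_t−Δz̄)² = 1257.0040
r_1(Δz) = -907.9736 / 1257.0040 = -0.722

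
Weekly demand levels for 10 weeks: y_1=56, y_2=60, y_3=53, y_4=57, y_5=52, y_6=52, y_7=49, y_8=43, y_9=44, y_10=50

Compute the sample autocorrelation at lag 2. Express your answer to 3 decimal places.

0.317

Mean ȳ = (56 + 60 + 53 + 57 + 52 + 52 + 49 + 43 + 44 + 50)/10 = 51.6000
Numerator Σ_{t=1}^{8}(y_t−ȳ)(y_{t+2}−ȳ) = 83.2800
Denominator Σ(y_t−ȳ)² = 262.4000
r_2 = 83.2800 / 262.4000 = 0.317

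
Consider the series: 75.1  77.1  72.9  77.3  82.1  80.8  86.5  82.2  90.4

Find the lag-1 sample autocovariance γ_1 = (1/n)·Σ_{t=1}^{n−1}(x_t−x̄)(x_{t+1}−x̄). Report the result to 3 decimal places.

Mean x̄ = (75.1 + 77.1 + 72.9 + 77.3 + 82.1 + 80.8 + 86.5 + 82.2 + 90.4)/9 = 80.4889
Σ_{t=1}^{8}(x_t−x̄)(x_{t+1}−x̄) = 92.6588
γ_1 = 92.6588 / 9 = 10.295

10.295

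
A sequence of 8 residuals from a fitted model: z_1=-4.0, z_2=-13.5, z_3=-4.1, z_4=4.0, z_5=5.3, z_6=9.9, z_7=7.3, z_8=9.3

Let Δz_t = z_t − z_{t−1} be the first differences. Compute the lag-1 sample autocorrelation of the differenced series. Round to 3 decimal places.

-0.225

First differences Δz: -9.5, 9.4, 8.1, 1.3, 4.6, -2.6, 2.0
Mean of differences = 1.9000
Numerator Σ(Δz_t−Δz̄)(Δz_{t+1}−Δz̄) = -56.9400
Denominator Σ(Δz_t−Δz̄)² = 252.5600
r_1(Δz) = -56.9400 / 252.5600 = -0.225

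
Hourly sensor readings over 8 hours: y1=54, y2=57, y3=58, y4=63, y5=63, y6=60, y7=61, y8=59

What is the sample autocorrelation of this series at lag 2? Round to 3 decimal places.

Mean ȳ = (54 + 57 + 58 + 63 + 63 + 60 + 61 + 59)/8 = 59.3750
Σ(y_t−ȳ)(y_{t+2}−ȳ) = (7.3906) + (-8.6094) + (-4.9844) + (2.2656) + (5.8906) + (-0.2344) = 1.7188
Denominator Σ(y_t−ȳ)² = 65.8750
r_2 = 1.7188 / 65.8750 = 0.026

0.026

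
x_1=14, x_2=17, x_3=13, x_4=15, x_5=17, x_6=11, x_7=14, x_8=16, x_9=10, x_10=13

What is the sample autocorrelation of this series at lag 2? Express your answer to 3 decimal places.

Mean x̄ = (14 + 17 + 13 + 15 + 17 + 11 + 14 + 16 + 10 + 13)/10 = 14.0000
Numerator Σ_{t=1}^{8}(x_t−x̄)(x_{t+2}−x̄) = -11.0000
Denominator Σ(x_t−x̄)² = 50.0000
r_2 = -11.0000 / 50.0000 = -0.220

-0.220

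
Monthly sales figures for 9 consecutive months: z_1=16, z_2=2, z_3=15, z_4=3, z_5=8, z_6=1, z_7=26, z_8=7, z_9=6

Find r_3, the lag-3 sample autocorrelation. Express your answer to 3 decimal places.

-0.288

Mean z̄ = (16 + 2 + 15 + 3 + 8 + 1 + 26 + 7 + 6)/9 = 9.3333
Numerator Σ_{t=1}^{6}(z_t−z̄)(z_{t+3}−z̄) = -154.3333
Denominator Σ(z_t−z̄)² = 536.0000
r_3 = -154.3333 / 536.0000 = -0.288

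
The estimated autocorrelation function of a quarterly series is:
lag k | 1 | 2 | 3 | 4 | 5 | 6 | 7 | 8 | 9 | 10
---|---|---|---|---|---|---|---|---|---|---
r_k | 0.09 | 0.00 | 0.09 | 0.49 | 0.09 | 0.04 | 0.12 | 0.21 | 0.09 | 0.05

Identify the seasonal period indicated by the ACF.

4

The largest autocorrelation is r_4 = 0.49, with a weaker echo at lag 8 (0.21); the remaining lags stay at or below 0.12.
The dominant spike at lag 4 indicates a seasonal period of 4.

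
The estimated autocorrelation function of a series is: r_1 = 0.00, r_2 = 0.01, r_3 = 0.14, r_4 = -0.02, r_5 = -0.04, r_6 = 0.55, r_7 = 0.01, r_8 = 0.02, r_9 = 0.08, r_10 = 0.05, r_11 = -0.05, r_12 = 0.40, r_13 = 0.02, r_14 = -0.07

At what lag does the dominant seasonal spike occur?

6

The largest autocorrelation is r_6 = 0.55, with a weaker echo at lag 12 (0.40); the remaining lags stay at or below 0.14.
The dominant spike at lag 6 indicates a seasonal period of 6.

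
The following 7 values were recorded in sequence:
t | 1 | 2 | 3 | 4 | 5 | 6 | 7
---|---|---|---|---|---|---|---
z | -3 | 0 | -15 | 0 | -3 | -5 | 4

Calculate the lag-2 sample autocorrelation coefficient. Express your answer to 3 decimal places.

Mean z̄ = (-3 + 0 − 15 + 0 − 3 − 5 + 4)/7 = -3.1429
Σ(z_t−z̄)(z_{t+2}−z̄) = (-1.6939) + (9.8776) + (-1.6939) + (-5.8367) + (1.0204) = 1.6735
Denominator Σ(z_t−z̄)² = 214.8571
r_2 = 1.6735 / 214.8571 = 0.008

0.008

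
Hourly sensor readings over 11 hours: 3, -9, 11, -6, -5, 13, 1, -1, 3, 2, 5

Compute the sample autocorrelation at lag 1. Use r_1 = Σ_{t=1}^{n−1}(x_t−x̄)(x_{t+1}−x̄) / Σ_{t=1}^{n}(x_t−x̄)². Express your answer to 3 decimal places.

Mean x̄ = (3 − 9 + 11 − 6 − 5 + 13 + 1 − 1 + 3 + 2 + 5)/11 = 1.5455
Numerator Σ_{t=1}^{10}(x_t−x̄)(x_{t+1}−x̄) = -218.2975
Denominator Σ(x_t−x̄)² = 454.7273
r_1 = -218.2975 / 454.7273 = -0.480

-0.480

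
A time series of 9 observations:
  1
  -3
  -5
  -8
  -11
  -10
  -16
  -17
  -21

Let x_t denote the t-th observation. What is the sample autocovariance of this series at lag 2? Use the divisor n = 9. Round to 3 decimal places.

15.111

Mean x̄ = (1 − 3 − 5 − 8 − 11 − 10 − 16 − 17 − 21)/9 = -10.0000
Σ_{t=1}^{7}(x_t−x̄)(x_{t+2}−x̄) = 136.0000
γ_2 = 136.0000 / 9 = 15.111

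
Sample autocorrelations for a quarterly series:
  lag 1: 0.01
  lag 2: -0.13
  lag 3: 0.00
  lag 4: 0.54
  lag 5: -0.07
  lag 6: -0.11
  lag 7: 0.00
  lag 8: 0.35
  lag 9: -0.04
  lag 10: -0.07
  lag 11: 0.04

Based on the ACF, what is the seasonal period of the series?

4

The largest autocorrelation is r_4 = 0.54, with a weaker echo at lag 8 (0.35); the remaining lags stay at or below 0.04.
The dominant spike at lag 4 indicates a seasonal period of 4.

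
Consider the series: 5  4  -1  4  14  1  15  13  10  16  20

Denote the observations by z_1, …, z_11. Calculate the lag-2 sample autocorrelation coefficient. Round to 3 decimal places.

Mean z̄ = (5 + 4 − 1 + 4 + 14 + 1 + 15 + 13 + 10 + 16 + 20)/11 = 9.1818
Numerator Σ_{t=1}^{9}(z_t−z̄)(z_{t+2}−z̄) = 99.2066
Denominator Σ(z_t−z̄)² = 477.6364
r_2 = 99.2066 / 477.6364 = 0.208

0.208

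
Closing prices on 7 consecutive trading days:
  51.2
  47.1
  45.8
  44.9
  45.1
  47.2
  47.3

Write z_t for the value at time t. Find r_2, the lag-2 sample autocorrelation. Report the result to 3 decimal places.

Mean z̄ = (51.2 + 47.1 + 45.8 + 44.9 + 45.1 + 47.2 + 47.3)/7 = 46.9429
Deviations from mean: 4.2571, 0.1571, -1.1429, -2.0429, -1.8429, 0.2571, 0.3571
Σ(z_t−z̄)(z_{t+2}−z̄) = (-4.8653) + (-0.3210) + (2.1061) + (-0.5253) + (-0.6582) = -4.2637
Denominator Σ(z_t−z̄)² = 27.2171
r_2 = -4.2637 / 27.2171 = -0.157

-0.157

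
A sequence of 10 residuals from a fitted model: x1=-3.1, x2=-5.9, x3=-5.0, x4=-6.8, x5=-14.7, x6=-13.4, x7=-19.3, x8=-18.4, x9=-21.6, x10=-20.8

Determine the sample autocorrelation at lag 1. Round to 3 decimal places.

0.693

Mean x̄ = (-3.1 − 5.9 − 5.0 − 6.8 − 14.7 − 13.4 − 19.3 − 18.4 − 21.6 − 20.8)/10 = -12.9000
Numerator Σ_{t=1}^{9}(x_t−x̄)(x_{t+1}−x̄) = 316.9900
Denominator Σ(x_t−x̄)² = 457.4600
r_1 = 316.9900 / 457.4600 = 0.693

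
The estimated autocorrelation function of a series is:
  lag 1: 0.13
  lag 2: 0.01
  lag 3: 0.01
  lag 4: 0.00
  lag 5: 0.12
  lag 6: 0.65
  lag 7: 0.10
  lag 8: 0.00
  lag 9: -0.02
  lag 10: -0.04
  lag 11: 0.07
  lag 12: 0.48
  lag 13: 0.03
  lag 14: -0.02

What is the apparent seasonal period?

6

The largest autocorrelation is r_6 = 0.65, with a weaker echo at lag 12 (0.48); the remaining lags stay at or below 0.13.
The dominant spike at lag 6 indicates a seasonal period of 6.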